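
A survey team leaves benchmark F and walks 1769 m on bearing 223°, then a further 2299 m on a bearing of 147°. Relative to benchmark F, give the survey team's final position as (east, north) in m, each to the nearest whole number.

Leg 1 (223°, 1769 m): east 1769 sin 223° = -1206.46, north 1769 cos 223° = -1293.76
Leg 2 (147°, 2299 m): east 2299 sin 147° = 1252.13, north 2299 cos 147° = -1928.10
Summing: 45.67 m east, -3221.87 m north → (46, -3222).

(46, -3222)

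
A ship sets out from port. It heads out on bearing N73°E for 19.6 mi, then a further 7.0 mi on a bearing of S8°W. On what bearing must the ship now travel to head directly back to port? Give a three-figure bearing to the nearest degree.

Leg 1 (N73°E, 19.6 mi): east 19.6 sin 73° = 18.74, north 19.6 cos 73° = 5.73
Leg 2 (S8°W, 7.0 mi): east 7.0 sin 188° = -0.97, north 7.0 cos 188° = -6.93
Net displacement: 17.77 east, -1.20 north. Direction back to start is (-17.77, 1.20): bearing = atan2(-17.77, 1.20) mod 360° = 273.87° ≈ 274°.

274°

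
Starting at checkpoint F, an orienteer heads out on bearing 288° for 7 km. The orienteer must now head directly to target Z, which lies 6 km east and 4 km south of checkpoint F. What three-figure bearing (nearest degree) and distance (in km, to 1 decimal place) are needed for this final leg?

Leg 1 (288°, 7 km): east 7 sin 288° = -6.66, north 7 cos 288° = 2.16
Current position: (-6.66, 2.16). Target: (6, -4). Remaining: Δeast = 12.66, Δnorth = -6.16.
Bearing = atan2(12.66, -6.16) mod 360° = 115.96°; distance = √((12.66)² + (-6.16)²) = 14.078 km.

116°, 14.1 km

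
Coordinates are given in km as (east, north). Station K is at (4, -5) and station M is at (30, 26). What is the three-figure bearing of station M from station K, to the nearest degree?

040°

Δeast = 30 − 4 = 26.00; Δnorth = 26 − -5 = 31.00.
Bearing = atan2(Δeast, Δnorth) mod 360° = 39.99° ≈ 040°.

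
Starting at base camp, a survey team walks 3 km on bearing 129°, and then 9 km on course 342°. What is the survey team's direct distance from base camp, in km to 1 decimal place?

6.7 km

Leg 1 (129°, 3 km): east 3 sin 129° = 2.33, north 3 cos 129° = -1.89
Leg 2 (342°, 9 km): east 9 sin 342° = -2.78, north 9 cos 342° = 8.56
Net: -0.45 east, 6.67 north. Distance = √((-0.45)² + (6.67)²) = 6.687 km.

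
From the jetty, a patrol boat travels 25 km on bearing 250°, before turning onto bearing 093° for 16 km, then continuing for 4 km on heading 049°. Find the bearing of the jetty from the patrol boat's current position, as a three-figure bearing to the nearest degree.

Leg 1 (250°, 25 km): east 25 sin 250° = -23.49, north 25 cos 250° = -8.55
Leg 2 (093°, 16 km): east 16 sin 93° = 15.98, north 16 cos 93° = -0.84
Leg 3 (049°, 4 km): east 4 sin 49° = 3.02, north 4 cos 49° = 2.62
Net displacement: -4.50 east, -6.76 north. Direction back to start is (4.50, 6.76): bearing = atan2(4.50, 6.76) mod 360° = 33.61° ≈ 034°.

034°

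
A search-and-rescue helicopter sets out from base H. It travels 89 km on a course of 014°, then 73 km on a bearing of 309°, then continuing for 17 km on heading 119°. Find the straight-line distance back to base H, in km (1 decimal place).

Leg 1 (014°, 89 km): east 89 sin 14° = 21.53, north 89 cos 14° = 86.36
Leg 2 (309°, 73 km): east 73 sin 309° = -56.73, north 73 cos 309° = 45.94
Leg 3 (119°, 17 km): east 17 sin 119° = 14.87, north 17 cos 119° = -8.24
Net: -20.33 east, 124.05 north. Distance = √((-20.33)² + (124.05)²) = 125.710 km.

125.7 km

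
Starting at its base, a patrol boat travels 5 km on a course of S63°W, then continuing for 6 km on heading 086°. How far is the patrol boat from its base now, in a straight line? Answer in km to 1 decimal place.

2.4 km

Leg 1 (S63°W, 5 km): east 5 sin 243° = -4.46, north 5 cos 243° = -2.27
Leg 2 (086°, 6 km): east 6 sin 86° = 5.99, north 6 cos 86° = 0.42
Net: 1.53 east, -1.85 north. Distance = √((1.53)² + (-1.85)²) = 2.402 km.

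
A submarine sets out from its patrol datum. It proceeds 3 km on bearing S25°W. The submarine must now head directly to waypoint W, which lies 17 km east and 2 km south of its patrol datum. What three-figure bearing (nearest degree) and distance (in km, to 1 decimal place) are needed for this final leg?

088°, 18.3 km

Leg 1 (S25°W, 3 km): east 3 sin 205° = -1.27, north 3 cos 205° = -2.72
Current position: (-1.27, -2.72). Target: (17, -2). Remaining: Δeast = 18.27, Δnorth = 0.72.
Bearing = atan2(18.27, 0.72) mod 360° = 87.75°; distance = √((18.27)² + (0.72)²) = 18.282 km.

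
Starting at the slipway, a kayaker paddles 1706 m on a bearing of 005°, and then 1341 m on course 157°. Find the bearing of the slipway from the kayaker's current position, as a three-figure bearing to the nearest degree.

235°

Leg 1 (005°, 1706 m): east 1706 sin 5° = 148.69, north 1706 cos 5° = 1699.51
Leg 2 (157°, 1341 m): east 1341 sin 157° = 523.97, north 1341 cos 157° = -1234.40
Net displacement: 672.66 east, 465.11 north. Direction back to start is (-672.66, -465.11): bearing = atan2(-672.66, -465.11) mod 360° = 235.34° ≈ 235°.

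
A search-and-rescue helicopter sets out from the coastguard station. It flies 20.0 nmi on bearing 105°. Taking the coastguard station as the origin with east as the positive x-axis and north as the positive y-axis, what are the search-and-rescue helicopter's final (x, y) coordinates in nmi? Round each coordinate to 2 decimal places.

Leg 1 (105°, 20.0 nmi): east 20.0 sin 105° = 19.32, north 20.0 cos 105° = -5.18
Summing: 19.32 nmi east, -5.18 nmi north → (19.32, -5.18).

(19.32, -5.18)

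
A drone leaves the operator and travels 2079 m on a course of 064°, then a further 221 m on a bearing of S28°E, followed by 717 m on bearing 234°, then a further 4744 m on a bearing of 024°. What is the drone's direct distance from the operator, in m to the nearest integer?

5697 m

Leg 1 (064°, 2079 m): east 2079 sin 64° = 1868.59, north 2079 cos 64° = 911.37
Leg 2 (S28°E, 221 m): east 221 sin 152° = 103.75, north 221 cos 152° = -195.13
Leg 3 (234°, 717 m): east 717 sin 234° = -580.07, north 717 cos 234° = -421.44
Leg 4 (024°, 4744 m): east 4744 sin 24° = 1929.56, north 4744 cos 24° = 4333.86
Net: 3321.84 east, 4628.66 north. Distance = √((3321.84)² + (4628.66)²) = 5697.290 m.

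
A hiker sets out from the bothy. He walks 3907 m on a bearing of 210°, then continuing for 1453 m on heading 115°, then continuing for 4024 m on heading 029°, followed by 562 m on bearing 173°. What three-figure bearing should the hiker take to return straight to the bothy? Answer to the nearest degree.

Leg 1 (210°, 3907 m): east 3907 sin 210° = -1953.50, north 3907 cos 210° = -3383.56
Leg 2 (115°, 1453 m): east 1453 sin 115° = 1316.87, north 1453 cos 115° = -614.06
Leg 3 (029°, 4024 m): east 4024 sin 29° = 1950.87, north 4024 cos 29° = 3519.47
Leg 4 (173°, 562 m): east 562 sin 173° = 68.49, north 562 cos 173° = -557.81
Net displacement: 1382.73 east, -1035.97 north. Direction back to start is (-1382.73, 1035.97): bearing = atan2(-1382.73, 1035.97) mod 360° = 306.84° ≈ 307°.

307°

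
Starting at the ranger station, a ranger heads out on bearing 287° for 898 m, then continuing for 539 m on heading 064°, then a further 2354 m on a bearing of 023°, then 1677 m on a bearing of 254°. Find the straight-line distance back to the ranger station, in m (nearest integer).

Leg 1 (287°, 898 m): east 898 sin 287° = -858.76, north 898 cos 287° = 262.55
Leg 2 (064°, 539 m): east 539 sin 64° = 484.45, north 539 cos 64° = 236.28
Leg 3 (023°, 2354 m): east 2354 sin 23° = 919.78, north 2354 cos 23° = 2166.87
Leg 4 (254°, 1677 m): east 1677 sin 254° = -1612.04, north 1677 cos 254° = -462.24
Net: -1066.57 east, 2203.46 north. Distance = √((-1066.57)² + (2203.46)²) = 2448.016 m.

2448 m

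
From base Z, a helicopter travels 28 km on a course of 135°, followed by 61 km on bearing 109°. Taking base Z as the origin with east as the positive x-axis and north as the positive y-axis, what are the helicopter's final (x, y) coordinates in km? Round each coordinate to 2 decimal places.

Leg 1 (135°, 28 km): east 28 sin 135° = 19.80, north 28 cos 135° = -19.80
Leg 2 (109°, 61 km): east 61 sin 109° = 57.68, north 61 cos 109° = -19.86
Summing: 77.48 km east, -39.66 km north → (77.48, -39.66).

(77.48, -39.66)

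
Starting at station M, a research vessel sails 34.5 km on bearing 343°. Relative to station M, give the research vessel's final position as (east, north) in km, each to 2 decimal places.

Leg 1 (343°, 34.5 km): east 34.5 sin 343° = -10.09, north 34.5 cos 343° = 32.99
Summing: -10.09 km east, 32.99 km north → (-10.09, 32.99).

(-10.09, 32.99)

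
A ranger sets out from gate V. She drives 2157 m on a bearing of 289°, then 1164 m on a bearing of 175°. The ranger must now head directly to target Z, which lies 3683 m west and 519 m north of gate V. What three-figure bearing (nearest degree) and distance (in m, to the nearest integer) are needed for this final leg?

299°, 2000 m

Leg 1 (289°, 2157 m): east 2157 sin 289° = -2039.48, north 2157 cos 289° = 702.25
Leg 2 (175°, 1164 m): east 1164 sin 175° = 101.45, north 1164 cos 175° = -1159.57
Current position: (-1938.03, -457.32). Target: (-3683, 519). Remaining: Δeast = -1744.97, Δnorth = 976.32.
Bearing = atan2(-1744.97, 976.32) mod 360° = 299.23°; distance = √((-1744.97)² + (976.32)²) = 1999.527 m.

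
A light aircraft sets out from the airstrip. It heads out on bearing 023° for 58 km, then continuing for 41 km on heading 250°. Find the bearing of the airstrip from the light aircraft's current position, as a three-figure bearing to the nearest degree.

Leg 1 (023°, 58 km): east 58 sin 23° = 22.66, north 58 cos 23° = 53.39
Leg 2 (250°, 41 km): east 41 sin 250° = -38.53, north 41 cos 250° = -14.02
Net displacement: -15.86 east, 39.37 north. Direction back to start is (15.86, -39.37): bearing = atan2(15.86, -39.37) mod 360° = 158.05° ≈ 158°.

158°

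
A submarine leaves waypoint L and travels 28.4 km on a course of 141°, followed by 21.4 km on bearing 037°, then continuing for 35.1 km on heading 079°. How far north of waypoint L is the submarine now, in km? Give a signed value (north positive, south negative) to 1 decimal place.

1.7 km

Leg 1 (141°, 28.4 km): east 28.4 sin 141° = 17.87, north 28.4 cos 141° = -22.07
Leg 2 (037°, 21.4 km): east 21.4 sin 37° = 12.88, north 21.4 cos 37° = 17.09
Leg 3 (079°, 35.1 km): east 35.1 sin 79° = 34.46, north 35.1 cos 79° = 6.70
Net north component: 1.72 km.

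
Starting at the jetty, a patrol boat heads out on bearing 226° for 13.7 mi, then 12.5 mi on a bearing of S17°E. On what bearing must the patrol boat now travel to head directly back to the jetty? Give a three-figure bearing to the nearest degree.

016°

Leg 1 (226°, 13.7 mi): east 13.7 sin 226° = -9.85, north 13.7 cos 226° = -9.52
Leg 2 (S17°E, 12.5 mi): east 12.5 sin 163° = 3.65, north 12.5 cos 163° = -11.95
Net displacement: -6.20 east, -21.47 north. Direction back to start is (6.20, 21.47): bearing = atan2(6.20, 21.47) mod 360° = 16.11° ≈ 016°.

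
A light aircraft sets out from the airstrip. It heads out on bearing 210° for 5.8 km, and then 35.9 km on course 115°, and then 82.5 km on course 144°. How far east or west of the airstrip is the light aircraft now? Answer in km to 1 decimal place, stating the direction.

Leg 1 (210°, 5.8 km): east 5.8 sin 210° = -2.90, north 5.8 cos 210° = -5.02
Leg 2 (115°, 35.9 km): east 35.9 sin 115° = 32.54, north 35.9 cos 115° = -15.17
Leg 3 (144°, 82.5 km): east 82.5 sin 144° = 48.49, north 82.5 cos 144° = -66.74
Net east component: 78.13 km.

78.1 km east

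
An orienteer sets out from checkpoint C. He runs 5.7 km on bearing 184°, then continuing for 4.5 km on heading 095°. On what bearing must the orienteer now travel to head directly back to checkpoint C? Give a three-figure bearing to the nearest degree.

Leg 1 (184°, 5.7 km): east 5.7 sin 184° = -0.40, north 5.7 cos 184° = -5.69
Leg 2 (095°, 4.5 km): east 4.5 sin 95° = 4.48, north 4.5 cos 95° = -0.39
Net displacement: 4.09 east, -6.08 north. Direction back to start is (-4.09, 6.08): bearing = atan2(-4.09, 6.08) mod 360° = 326.09° ≈ 326°.

326°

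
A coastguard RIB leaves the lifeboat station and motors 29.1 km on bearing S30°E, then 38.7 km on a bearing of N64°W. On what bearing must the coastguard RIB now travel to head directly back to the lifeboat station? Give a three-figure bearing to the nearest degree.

Leg 1 (S30°E, 29.1 km): east 29.1 sin 150° = 14.55, north 29.1 cos 150° = -25.20
Leg 2 (N64°W, 38.7 km): east 38.7 sin 296° = -34.78, north 38.7 cos 296° = 16.96
Net displacement: -20.23 east, -8.24 north. Direction back to start is (20.23, 8.24): bearing = atan2(20.23, 8.24) mod 360° = 67.85° ≈ 068°.

068°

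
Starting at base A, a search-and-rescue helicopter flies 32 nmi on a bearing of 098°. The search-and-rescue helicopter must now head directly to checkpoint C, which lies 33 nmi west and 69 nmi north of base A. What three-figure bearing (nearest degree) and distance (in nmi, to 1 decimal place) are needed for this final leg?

Leg 1 (098°, 32 nmi): east 32 sin 98° = 31.69, north 32 cos 98° = -4.45
Current position: (31.69, -4.45). Target: (-33, 69). Remaining: Δeast = -64.69, Δnorth = 73.45.
Bearing = atan2(-64.69, 73.45) mod 360° = 318.63°; distance = √((-64.69)² + (73.45)²) = 97.878 nmi.

319°, 97.9 nmi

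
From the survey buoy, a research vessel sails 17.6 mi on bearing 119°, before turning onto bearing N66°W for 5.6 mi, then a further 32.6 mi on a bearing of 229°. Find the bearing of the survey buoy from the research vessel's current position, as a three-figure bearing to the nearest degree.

027°

Leg 1 (119°, 17.6 mi): east 17.6 sin 119° = 15.39, north 17.6 cos 119° = -8.53
Leg 2 (N66°W, 5.6 mi): east 5.6 sin 294° = -5.12, north 5.6 cos 294° = 2.28
Leg 3 (229°, 32.6 mi): east 32.6 sin 229° = -24.60, north 32.6 cos 229° = -21.39
Net displacement: -14.33 east, -27.64 north. Direction back to start is (14.33, 27.64): bearing = atan2(14.33, 27.64) mod 360° = 27.40° ≈ 027°.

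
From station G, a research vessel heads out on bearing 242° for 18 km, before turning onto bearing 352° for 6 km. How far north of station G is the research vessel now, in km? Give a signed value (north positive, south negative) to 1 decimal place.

-2.5 km

Leg 1 (242°, 18 km): east 18 sin 242° = -15.89, north 18 cos 242° = -8.45
Leg 2 (352°, 6 km): east 6 sin 352° = -0.84, north 6 cos 352° = 5.94
Net north component: -2.51 km.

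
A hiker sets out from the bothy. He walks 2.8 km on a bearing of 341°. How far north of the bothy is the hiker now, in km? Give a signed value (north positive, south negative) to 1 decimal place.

2.6 km

Leg 1 (341°, 2.8 km): east 2.8 sin 341° = -0.91, north 2.8 cos 341° = 2.65
Net north component: 2.65 km.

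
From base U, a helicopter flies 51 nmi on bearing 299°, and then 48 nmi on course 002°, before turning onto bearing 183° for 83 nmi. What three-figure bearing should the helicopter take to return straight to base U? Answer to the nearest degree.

Leg 1 (299°, 51 nmi): east 51 sin 299° = -44.61, north 51 cos 299° = 24.73
Leg 2 (002°, 48 nmi): east 48 sin 2° = 1.68, north 48 cos 2° = 47.97
Leg 3 (183°, 83 nmi): east 83 sin 183° = -4.34, north 83 cos 183° = -82.89
Net displacement: -47.27 east, -10.19 north. Direction back to start is (47.27, 10.19): bearing = atan2(47.27, 10.19) mod 360° = 77.84° ≈ 078°.

078°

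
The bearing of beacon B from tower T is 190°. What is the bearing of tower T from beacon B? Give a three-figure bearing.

010°

Back-bearing = 190° − 180° = 010°.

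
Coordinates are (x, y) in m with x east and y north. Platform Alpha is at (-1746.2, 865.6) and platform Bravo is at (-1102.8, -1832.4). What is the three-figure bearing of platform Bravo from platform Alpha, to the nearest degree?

Δeast = -1102.8 − -1746.2 = 643.40; Δnorth = -1832.4 − 865.6 = -2698.00.
Bearing = atan2(Δeast, Δnorth) mod 360° = 166.59° ≈ 167°.

167°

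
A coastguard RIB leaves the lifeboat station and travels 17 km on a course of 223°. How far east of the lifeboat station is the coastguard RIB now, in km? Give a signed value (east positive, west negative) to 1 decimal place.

-11.6 km

Leg 1 (223°, 17 km): east 17 sin 223° = -11.59, north 17 cos 223° = -12.43
Net east component: -11.59 km.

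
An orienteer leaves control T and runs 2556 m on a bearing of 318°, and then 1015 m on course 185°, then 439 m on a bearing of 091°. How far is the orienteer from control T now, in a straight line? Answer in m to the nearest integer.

Leg 1 (318°, 2556 m): east 2556 sin 318° = -1710.30, north 2556 cos 318° = 1899.48
Leg 2 (185°, 1015 m): east 1015 sin 185° = -88.46, north 1015 cos 185° = -1011.14
Leg 3 (091°, 439 m): east 439 sin 91° = 438.93, north 439 cos 91° = -7.66
Net: -1359.83 east, 880.68 north. Distance = √((-1359.83)² + (880.68)²) = 1620.101 m.

1620 m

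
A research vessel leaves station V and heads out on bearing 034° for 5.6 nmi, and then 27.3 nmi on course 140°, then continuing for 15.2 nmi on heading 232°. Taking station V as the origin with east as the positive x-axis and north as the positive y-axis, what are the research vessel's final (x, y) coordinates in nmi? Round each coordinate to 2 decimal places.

(8.70, -25.63)

Leg 1 (034°, 5.6 nmi): east 5.6 sin 34° = 3.13, north 5.6 cos 34° = 4.64
Leg 2 (140°, 27.3 nmi): east 27.3 sin 140° = 17.55, north 27.3 cos 140° = -20.91
Leg 3 (232°, 15.2 nmi): east 15.2 sin 232° = -11.98, north 15.2 cos 232° = -9.36
Summing: 8.70 nmi east, -25.63 nmi north → (8.70, -25.63).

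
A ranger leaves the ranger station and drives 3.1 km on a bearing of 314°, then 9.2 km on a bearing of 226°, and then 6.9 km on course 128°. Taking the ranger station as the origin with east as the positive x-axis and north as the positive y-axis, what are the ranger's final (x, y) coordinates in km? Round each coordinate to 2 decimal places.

(-3.41, -8.49)

Leg 1 (314°, 3.1 km): east 3.1 sin 314° = -2.23, north 3.1 cos 314° = 2.15
Leg 2 (226°, 9.2 km): east 9.2 sin 226° = -6.62, north 9.2 cos 226° = -6.39
Leg 3 (128°, 6.9 km): east 6.9 sin 128° = 5.44, north 6.9 cos 128° = -4.25
Summing: -3.41 km east, -8.49 km north → (-3.41, -8.49).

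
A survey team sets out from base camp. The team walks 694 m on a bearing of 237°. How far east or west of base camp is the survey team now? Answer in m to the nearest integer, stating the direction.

582 m west

Leg 1 (237°, 694 m): east 694 sin 237° = -582.04, north 694 cos 237° = -377.98
Net east component: -582.04 m.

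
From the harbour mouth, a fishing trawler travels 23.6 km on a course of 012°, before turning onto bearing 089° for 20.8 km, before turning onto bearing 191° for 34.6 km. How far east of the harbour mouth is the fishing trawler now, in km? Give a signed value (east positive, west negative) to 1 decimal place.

19.1 km

Leg 1 (012°, 23.6 km): east 23.6 sin 12° = 4.91, north 23.6 cos 12° = 23.08
Leg 2 (089°, 20.8 km): east 20.8 sin 89° = 20.80, north 20.8 cos 89° = 0.36
Leg 3 (191°, 34.6 km): east 34.6 sin 191° = -6.60, north 34.6 cos 191° = -33.96
Net east component: 19.10 km.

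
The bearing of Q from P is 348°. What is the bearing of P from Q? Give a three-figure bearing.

Back-bearing = 348° − 180° = 168°.

168°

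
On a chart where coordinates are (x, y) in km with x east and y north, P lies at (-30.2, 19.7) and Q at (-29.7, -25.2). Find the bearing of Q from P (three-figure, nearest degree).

Δeast = -29.7 − -30.2 = 0.50; Δnorth = -25.2 − 19.7 = -44.90.
Bearing = atan2(Δeast, Δnorth) mod 360° = 179.36° ≈ 179°.

179°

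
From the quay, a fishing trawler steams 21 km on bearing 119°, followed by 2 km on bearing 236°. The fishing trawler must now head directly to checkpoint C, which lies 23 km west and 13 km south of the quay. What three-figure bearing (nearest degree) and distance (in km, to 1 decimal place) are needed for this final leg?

Leg 1 (119°, 21 km): east 21 sin 119° = 18.37, north 21 cos 119° = -10.18
Leg 2 (236°, 2 km): east 2 sin 236° = -1.66, north 2 cos 236° = -1.12
Current position: (16.71, -11.30). Target: (-23, -13). Remaining: Δeast = -39.71, Δnorth = -1.70.
Bearing = atan2(-39.71, -1.70) mod 360° = 267.55°; distance = √((-39.71)² + (-1.70)²) = 39.745 km.

268°, 39.7 km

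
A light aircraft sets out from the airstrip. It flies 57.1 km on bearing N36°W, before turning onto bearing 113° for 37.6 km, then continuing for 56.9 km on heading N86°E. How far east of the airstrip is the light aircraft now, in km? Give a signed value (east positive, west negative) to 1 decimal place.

57.8 km

Leg 1 (N36°W, 57.1 km): east 57.1 sin 324° = -33.56, north 57.1 cos 324° = 46.19
Leg 2 (113°, 37.6 km): east 37.6 sin 113° = 34.61, north 37.6 cos 113° = -14.69
Leg 3 (N86°E, 56.9 km): east 56.9 sin 86° = 56.76, north 56.9 cos 86° = 3.97
Net east component: 57.81 km.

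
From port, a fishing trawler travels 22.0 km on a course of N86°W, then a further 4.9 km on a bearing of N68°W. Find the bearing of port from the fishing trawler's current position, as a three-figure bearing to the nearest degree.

097°

Leg 1 (N86°W, 22.0 km): east 22.0 sin 274° = -21.95, north 22.0 cos 274° = 1.53
Leg 2 (N68°W, 4.9 km): east 4.9 sin 292° = -4.54, north 4.9 cos 292° = 1.84
Net displacement: -26.49 east, 3.37 north. Direction back to start is (26.49, -3.37): bearing = atan2(26.49, -3.37) mod 360° = 97.25° ≈ 097°.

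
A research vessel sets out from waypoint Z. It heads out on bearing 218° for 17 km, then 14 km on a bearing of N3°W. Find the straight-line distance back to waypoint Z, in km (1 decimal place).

Leg 1 (218°, 17 km): east 17 sin 218° = -10.47, north 17 cos 218° = -13.40
Leg 2 (N3°W, 14 km): east 14 sin 357° = -0.73, north 14 cos 357° = 13.98
Net: -11.20 east, 0.58 north. Distance = √((-11.20)² + (0.58)²) = 11.214 km.

11.2 km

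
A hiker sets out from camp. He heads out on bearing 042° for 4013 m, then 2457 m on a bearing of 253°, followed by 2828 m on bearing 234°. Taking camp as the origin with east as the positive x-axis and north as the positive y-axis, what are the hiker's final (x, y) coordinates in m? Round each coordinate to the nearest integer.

Leg 1 (042°, 4013 m): east 4013 sin 42° = 2685.22, north 4013 cos 42° = 2982.24
Leg 2 (253°, 2457 m): east 2457 sin 253° = -2349.64, north 2457 cos 253° = -718.36
Leg 3 (234°, 2828 m): east 2828 sin 234° = -2287.90, north 2828 cos 234° = -1662.26
Summing: -1952.32 m east, 601.63 m north → (-1952, 602).

(-1952, 602)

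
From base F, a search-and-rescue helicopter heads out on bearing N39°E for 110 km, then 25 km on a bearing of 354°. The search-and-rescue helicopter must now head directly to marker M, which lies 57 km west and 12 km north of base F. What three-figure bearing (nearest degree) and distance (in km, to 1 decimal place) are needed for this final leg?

Leg 1 (N39°E, 110 km): east 110 sin 39° = 69.23, north 110 cos 39° = 85.49
Leg 2 (354°, 25 km): east 25 sin 354° = -2.61, north 25 cos 354° = 24.86
Current position: (66.61, 110.35). Target: (-57, 12). Remaining: Δeast = -123.61, Δnorth = -98.35.
Bearing = atan2(-123.61, -98.35) mod 360° = 231.49°; distance = √((-123.61)² + (-98.35)²) = 157.964 km.

231°, 158.0 km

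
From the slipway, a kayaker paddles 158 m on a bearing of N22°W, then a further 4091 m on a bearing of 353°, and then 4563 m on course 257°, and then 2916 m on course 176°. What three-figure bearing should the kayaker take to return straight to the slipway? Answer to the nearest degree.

Leg 1 (N22°W, 158 m): east 158 sin 338° = -59.19, north 158 cos 338° = 146.50
Leg 2 (353°, 4091 m): east 4091 sin 353° = -498.57, north 4091 cos 353° = 4060.51
Leg 3 (257°, 4563 m): east 4563 sin 257° = -4446.05, north 4563 cos 257° = -1026.45
Leg 4 (176°, 2916 m): east 2916 sin 176° = 203.41, north 2916 cos 176° = -2908.90
Net displacement: -4800.40 east, 271.65 north. Direction back to start is (4800.40, -271.65): bearing = atan2(4800.40, -271.65) mod 360° = 93.24° ≈ 093°.

093°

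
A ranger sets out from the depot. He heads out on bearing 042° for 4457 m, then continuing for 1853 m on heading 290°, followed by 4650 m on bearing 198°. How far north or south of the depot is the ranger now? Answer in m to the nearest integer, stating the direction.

476 m south

Leg 1 (042°, 4457 m): east 4457 sin 42° = 2982.32, north 4457 cos 42° = 3312.20
Leg 2 (290°, 1853 m): east 1853 sin 290° = -1741.25, north 1853 cos 290° = 633.76
Leg 3 (198°, 4650 m): east 4650 sin 198° = -1436.93, north 4650 cos 198° = -4422.41
Net north component: -476.45 m.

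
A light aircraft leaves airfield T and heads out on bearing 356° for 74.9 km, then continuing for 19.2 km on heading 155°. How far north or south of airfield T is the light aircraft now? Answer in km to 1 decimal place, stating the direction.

Leg 1 (356°, 74.9 km): east 74.9 sin 356° = -5.22, north 74.9 cos 356° = 74.72
Leg 2 (155°, 19.2 km): east 19.2 sin 155° = 8.11, north 19.2 cos 155° = -17.40
Net north component: 57.32 km.

57.3 km north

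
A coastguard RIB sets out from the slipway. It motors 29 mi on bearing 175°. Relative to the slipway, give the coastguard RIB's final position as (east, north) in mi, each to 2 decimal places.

(2.53, -28.89)

Leg 1 (175°, 29 mi): east 29 sin 175° = 2.53, north 29 cos 175° = -28.89
Summing: 2.53 mi east, -28.89 mi north → (2.53, -28.89).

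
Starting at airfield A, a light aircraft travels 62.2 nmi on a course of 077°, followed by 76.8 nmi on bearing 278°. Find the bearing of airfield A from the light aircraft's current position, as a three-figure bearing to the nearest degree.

148°

Leg 1 (077°, 62.2 nmi): east 62.2 sin 77° = 60.61, north 62.2 cos 77° = 13.99
Leg 2 (278°, 76.8 nmi): east 76.8 sin 278° = -76.05, north 76.8 cos 278° = 10.69
Net displacement: -15.45 east, 24.68 north. Direction back to start is (15.45, -24.68): bearing = atan2(15.45, -24.68) mod 360° = 147.96° ≈ 148°.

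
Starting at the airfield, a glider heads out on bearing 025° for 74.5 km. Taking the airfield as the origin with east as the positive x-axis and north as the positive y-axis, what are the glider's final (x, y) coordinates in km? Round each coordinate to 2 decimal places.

(31.49, 67.52)

Leg 1 (025°, 74.5 km): east 74.5 sin 25° = 31.49, north 74.5 cos 25° = 67.52
Summing: 31.49 km east, 67.52 km north → (31.49, 67.52).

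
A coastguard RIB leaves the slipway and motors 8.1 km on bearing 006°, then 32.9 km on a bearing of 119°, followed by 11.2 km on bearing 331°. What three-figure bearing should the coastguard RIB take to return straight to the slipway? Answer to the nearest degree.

Leg 1 (006°, 8.1 km): east 8.1 sin 6° = 0.85, north 8.1 cos 6° = 8.06
Leg 2 (119°, 32.9 km): east 32.9 sin 119° = 28.77, north 32.9 cos 119° = -15.95
Leg 3 (331°, 11.2 km): east 11.2 sin 331° = -5.43, north 11.2 cos 331° = 9.80
Net displacement: 24.19 east, 1.90 north. Direction back to start is (-24.19, -1.90): bearing = atan2(-24.19, -1.90) mod 360° = 265.51° ≈ 266°.

266°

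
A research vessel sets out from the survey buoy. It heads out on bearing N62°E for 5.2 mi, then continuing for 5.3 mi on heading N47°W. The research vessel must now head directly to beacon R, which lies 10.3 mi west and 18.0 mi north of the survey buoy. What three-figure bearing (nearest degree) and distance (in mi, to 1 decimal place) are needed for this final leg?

317°, 16.2 mi

Leg 1 (N62°E, 5.2 mi): east 5.2 sin 62° = 4.59, north 5.2 cos 62° = 2.44
Leg 2 (N47°W, 5.3 mi): east 5.3 sin 313° = -3.88, north 5.3 cos 313° = 3.61
Current position: (0.72, 6.06). Target: (-10.3, 18.0). Remaining: Δeast = -11.02, Δnorth = 11.94.
Bearing = atan2(-11.02, 11.94) mod 360° = 317.32°; distance = √((-11.02)² + (11.94)²) = 16.248 mi.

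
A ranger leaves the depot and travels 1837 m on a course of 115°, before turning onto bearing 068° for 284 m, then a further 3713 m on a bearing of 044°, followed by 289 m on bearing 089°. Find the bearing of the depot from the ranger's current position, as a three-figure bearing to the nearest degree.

247°

Leg 1 (115°, 1837 m): east 1837 sin 115° = 1664.89, north 1837 cos 115° = -776.35
Leg 2 (068°, 284 m): east 284 sin 68° = 263.32, north 284 cos 68° = 106.39
Leg 3 (044°, 3713 m): east 3713 sin 44° = 2579.27, north 3713 cos 44° = 2670.91
Leg 4 (089°, 289 m): east 289 sin 89° = 288.96, north 289 cos 89° = 5.04
Net displacement: 4796.43 east, 2005.99 north. Direction back to start is (-4796.43, -2005.99): bearing = atan2(-4796.43, -2005.99) mod 360° = 247.30° ≈ 247°.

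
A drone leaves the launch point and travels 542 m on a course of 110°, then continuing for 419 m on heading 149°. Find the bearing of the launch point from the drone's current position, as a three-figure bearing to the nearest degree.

Leg 1 (110°, 542 m): east 542 sin 110° = 509.31, north 542 cos 110° = -185.37
Leg 2 (149°, 419 m): east 419 sin 149° = 215.80, north 419 cos 149° = -359.15
Net displacement: 725.11 east, -544.53 north. Direction back to start is (-725.11, 544.53): bearing = atan2(-725.11, 544.53) mod 360° = 306.90° ≈ 307°.

307°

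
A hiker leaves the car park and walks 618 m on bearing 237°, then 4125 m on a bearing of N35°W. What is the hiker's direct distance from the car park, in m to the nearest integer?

4192 m

Leg 1 (237°, 618 m): east 618 sin 237° = -518.30, north 618 cos 237° = -336.59
Leg 2 (N35°W, 4125 m): east 4125 sin 325° = -2366.00, north 4125 cos 325° = 3379.00
Net: -2884.30 east, 3042.42 north. Distance = √((-2884.30)² + (3042.42)²) = 4192.312 m.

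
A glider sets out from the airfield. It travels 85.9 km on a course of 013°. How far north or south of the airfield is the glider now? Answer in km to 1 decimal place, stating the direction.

83.7 km north

Leg 1 (013°, 85.9 km): east 85.9 sin 13° = 19.32, north 85.9 cos 13° = 83.70
Net north component: 83.70 km.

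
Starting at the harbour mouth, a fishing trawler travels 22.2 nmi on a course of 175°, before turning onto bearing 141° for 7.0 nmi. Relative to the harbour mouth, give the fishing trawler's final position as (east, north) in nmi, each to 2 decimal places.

(6.34, -27.56)

Leg 1 (175°, 22.2 nmi): east 22.2 sin 175° = 1.93, north 22.2 cos 175° = -22.12
Leg 2 (141°, 7.0 nmi): east 7.0 sin 141° = 4.41, north 7.0 cos 141° = -5.44
Summing: 6.34 nmi east, -27.56 nmi north → (6.34, -27.56).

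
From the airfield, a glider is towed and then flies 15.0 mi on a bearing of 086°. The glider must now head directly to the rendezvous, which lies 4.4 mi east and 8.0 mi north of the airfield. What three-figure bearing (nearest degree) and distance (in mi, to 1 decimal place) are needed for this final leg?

Leg 1 (086°, 15.0 mi): east 15.0 sin 86° = 14.96, north 15.0 cos 86° = 1.05
Current position: (14.96, 1.05). Target: (4.4, 8.0). Remaining: Δeast = -10.56, Δnorth = 6.95.
Bearing = atan2(-10.56, 6.95) mod 360° = 303.36°; distance = √((-10.56)² + (6.95)²) = 12.647 mi.

303°, 12.6 mi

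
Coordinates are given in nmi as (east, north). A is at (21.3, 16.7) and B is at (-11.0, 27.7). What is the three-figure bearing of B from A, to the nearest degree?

289°

Δeast = -11.0 − 21.3 = -32.30; Δnorth = 27.7 − 16.7 = 11.00.
Bearing = atan2(Δeast, Δnorth) mod 360° = 288.81° ≈ 289°.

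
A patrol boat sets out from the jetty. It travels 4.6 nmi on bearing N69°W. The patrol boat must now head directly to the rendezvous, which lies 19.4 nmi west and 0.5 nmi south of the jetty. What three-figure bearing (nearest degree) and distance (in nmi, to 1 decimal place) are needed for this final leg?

262°, 15.3 nmi

Leg 1 (N69°W, 4.6 nmi): east 4.6 sin 291° = -4.29, north 4.6 cos 291° = 1.65
Current position: (-4.29, 1.65). Target: (-19.4, -0.5). Remaining: Δeast = -15.11, Δnorth = -2.15.
Bearing = atan2(-15.11, -2.15) mod 360° = 261.90°; distance = √((-15.11)² + (-2.15)²) = 15.258 nmi.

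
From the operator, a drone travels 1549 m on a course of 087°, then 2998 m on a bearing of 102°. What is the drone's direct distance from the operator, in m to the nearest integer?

Leg 1 (087°, 1549 m): east 1549 sin 87° = 1546.88, north 1549 cos 87° = 81.07
Leg 2 (102°, 2998 m): east 2998 sin 102° = 2932.49, north 2998 cos 102° = -623.32
Net: 4479.36 east, -542.25 north. Distance = √((4479.36)² + (-542.25)²) = 4512.065 m.

4512 m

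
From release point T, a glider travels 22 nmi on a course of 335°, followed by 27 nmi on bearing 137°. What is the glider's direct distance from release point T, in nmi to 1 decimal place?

9.1 nmi

Leg 1 (335°, 22 nmi): east 22 sin 335° = -9.30, north 22 cos 335° = 19.94
Leg 2 (137°, 27 nmi): east 27 sin 137° = 18.41, north 27 cos 137° = -19.75
Net: 9.12 east, 0.19 north. Distance = √((9.12)² + (0.19)²) = 9.118 nmi.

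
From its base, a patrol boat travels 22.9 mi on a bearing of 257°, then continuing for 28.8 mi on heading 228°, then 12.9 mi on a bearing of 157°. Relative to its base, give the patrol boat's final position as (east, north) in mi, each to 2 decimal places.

Leg 1 (257°, 22.9 mi): east 22.9 sin 257° = -22.31, north 22.9 cos 257° = -5.15
Leg 2 (228°, 28.8 mi): east 28.8 sin 228° = -21.40, north 28.8 cos 228° = -19.27
Leg 3 (157°, 12.9 mi): east 12.9 sin 157° = 5.04, north 12.9 cos 157° = -11.87
Summing: -38.68 mi east, -36.30 mi north → (-38.68, -36.30).

(-38.68, -36.30)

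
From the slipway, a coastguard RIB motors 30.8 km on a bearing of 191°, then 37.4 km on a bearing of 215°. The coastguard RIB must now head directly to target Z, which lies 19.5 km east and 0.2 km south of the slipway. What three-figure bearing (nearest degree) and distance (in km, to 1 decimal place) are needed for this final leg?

038°, 76.6 km

Leg 1 (191°, 30.8 km): east 30.8 sin 191° = -5.88, north 30.8 cos 191° = -30.23
Leg 2 (215°, 37.4 km): east 37.4 sin 215° = -21.45, north 37.4 cos 215° = -30.64
Current position: (-27.33, -60.87). Target: (19.5, -0.2). Remaining: Δeast = 46.83, Δnorth = 60.67.
Bearing = atan2(46.83, 60.67) mod 360° = 37.66°; distance = √((46.83)² + (60.67)²) = 76.641 km.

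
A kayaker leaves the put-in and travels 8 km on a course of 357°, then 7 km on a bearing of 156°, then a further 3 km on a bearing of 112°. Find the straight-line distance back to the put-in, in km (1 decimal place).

5.2 km

Leg 1 (357°, 8 km): east 8 sin 357° = -0.42, north 8 cos 357° = 7.99
Leg 2 (156°, 7 km): east 7 sin 156° = 2.85, north 7 cos 156° = -6.39
Leg 3 (112°, 3 km): east 3 sin 112° = 2.78, north 3 cos 112° = -1.12
Net: 5.21 east, 0.47 north. Distance = √((5.21)² + (0.47)²) = 5.231 km.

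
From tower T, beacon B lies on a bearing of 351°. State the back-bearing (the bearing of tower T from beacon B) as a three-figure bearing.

171°

Back-bearing = 351° − 180° = 171°.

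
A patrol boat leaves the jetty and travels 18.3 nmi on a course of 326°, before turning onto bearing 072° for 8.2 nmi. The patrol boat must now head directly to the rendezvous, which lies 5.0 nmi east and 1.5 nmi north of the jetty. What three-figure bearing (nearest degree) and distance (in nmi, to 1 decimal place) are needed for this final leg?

155°, 17.8 nmi

Leg 1 (326°, 18.3 nmi): east 18.3 sin 326° = -10.23, north 18.3 cos 326° = 15.17
Leg 2 (072°, 8.2 nmi): east 8.2 sin 72° = 7.80, north 8.2 cos 72° = 2.53
Current position: (-2.43, 17.71). Target: (5.0, 1.5). Remaining: Δeast = 7.43, Δnorth = -16.21.
Bearing = atan2(7.43, -16.21) mod 360° = 155.36°; distance = √((7.43)² + (-16.21)²) = 17.829 nmi.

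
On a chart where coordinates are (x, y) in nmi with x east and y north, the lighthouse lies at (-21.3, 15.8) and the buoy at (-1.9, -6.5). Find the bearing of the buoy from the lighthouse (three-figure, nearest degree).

139°

Δeast = -1.9 − -21.3 = 19.40; Δnorth = -6.5 − 15.8 = -22.30.
Bearing = atan2(Δeast, Δnorth) mod 360° = 138.98° ≈ 139°.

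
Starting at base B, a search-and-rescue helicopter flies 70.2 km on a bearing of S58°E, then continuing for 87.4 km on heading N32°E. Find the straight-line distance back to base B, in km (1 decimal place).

Leg 1 (S58°E, 70.2 km): east 70.2 sin 122° = 59.53, north 70.2 cos 122° = -37.20
Leg 2 (N32°E, 87.4 km): east 87.4 sin 32° = 46.31, north 87.4 cos 32° = 74.12
Net: 105.85 east, 36.92 north. Distance = √((105.85)² + (36.92)²) = 112.102 km.

112.1 km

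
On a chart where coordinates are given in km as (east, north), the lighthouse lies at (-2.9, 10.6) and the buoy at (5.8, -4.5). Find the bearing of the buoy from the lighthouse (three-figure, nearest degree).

150°

Δeast = 5.8 − -2.9 = 8.70; Δnorth = -4.5 − 10.6 = -15.10.
Bearing = atan2(Δeast, Δnorth) mod 360° = 150.05° ≈ 150°.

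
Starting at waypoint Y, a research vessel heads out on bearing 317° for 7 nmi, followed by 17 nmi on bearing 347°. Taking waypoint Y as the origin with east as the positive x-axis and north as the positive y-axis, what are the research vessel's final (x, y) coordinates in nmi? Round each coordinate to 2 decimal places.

(-8.60, 21.68)

Leg 1 (317°, 7 nmi): east 7 sin 317° = -4.77, north 7 cos 317° = 5.12
Leg 2 (347°, 17 nmi): east 17 sin 347° = -3.82, north 17 cos 347° = 16.56
Summing: -8.60 nmi east, 21.68 nmi north → (-8.60, 21.68).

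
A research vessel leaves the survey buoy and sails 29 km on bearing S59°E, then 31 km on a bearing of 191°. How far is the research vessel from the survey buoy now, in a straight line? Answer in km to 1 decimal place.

49.2 km

Leg 1 (S59°E, 29 km): east 29 sin 121° = 24.86, north 29 cos 121° = -14.94
Leg 2 (191°, 31 km): east 31 sin 191° = -5.92, north 31 cos 191° = -30.43
Net: 18.94 east, -45.37 north. Distance = √((18.94)² + (-45.37)²) = 49.163 km.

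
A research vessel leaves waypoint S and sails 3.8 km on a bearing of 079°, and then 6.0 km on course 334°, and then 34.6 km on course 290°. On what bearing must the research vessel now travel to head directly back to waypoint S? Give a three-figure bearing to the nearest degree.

Leg 1 (079°, 3.8 km): east 3.8 sin 79° = 3.73, north 3.8 cos 79° = 0.73
Leg 2 (334°, 6.0 km): east 6.0 sin 334° = -2.63, north 6.0 cos 334° = 5.39
Leg 3 (290°, 34.6 km): east 34.6 sin 290° = -32.51, north 34.6 cos 290° = 11.83
Net displacement: -31.41 east, 17.95 north. Direction back to start is (31.41, -17.95): bearing = atan2(31.41, -17.95) mod 360° = 119.75° ≈ 120°.

120°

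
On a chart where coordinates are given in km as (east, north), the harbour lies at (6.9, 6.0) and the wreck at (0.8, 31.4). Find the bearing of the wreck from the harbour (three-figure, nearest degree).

Δeast = 0.8 − 6.9 = -6.10; Δnorth = 31.4 − 6.0 = 25.40.
Bearing = atan2(Δeast, Δnorth) mod 360° = 346.50° ≈ 346°.

346°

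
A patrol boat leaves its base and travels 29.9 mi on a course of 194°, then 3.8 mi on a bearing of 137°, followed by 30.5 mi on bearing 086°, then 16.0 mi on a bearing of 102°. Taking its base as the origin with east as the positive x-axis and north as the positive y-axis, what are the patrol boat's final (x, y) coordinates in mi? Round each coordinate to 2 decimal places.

(41.43, -32.99)

Leg 1 (194°, 29.9 mi): east 29.9 sin 194° = -7.23, north 29.9 cos 194° = -29.01
Leg 2 (137°, 3.8 mi): east 3.8 sin 137° = 2.59, north 3.8 cos 137° = -2.78
Leg 3 (086°, 30.5 mi): east 30.5 sin 86° = 30.43, north 30.5 cos 86° = 2.13
Leg 4 (102°, 16.0 mi): east 16.0 sin 102° = 15.65, north 16.0 cos 102° = -3.33
Summing: 41.43 mi east, -32.99 mi north → (41.43, -32.99).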